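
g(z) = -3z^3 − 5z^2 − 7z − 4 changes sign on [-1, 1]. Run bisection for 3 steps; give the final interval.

g(0) = -4 < 0, so the root lies in [-1, 0]
g(-0.5) = -1.375 < 0, so the root lies in [-1, -0.5]
g(-0.75) = -0.296875 < 0, so the root lies in [-1, -0.75]

[-1, -0.75]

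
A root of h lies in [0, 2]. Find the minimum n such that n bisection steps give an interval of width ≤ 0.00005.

16

Width after n steps is 2/2^n. Need 2^n ≥ 2/0.00005 = 40000.
2^15 = 32768 < 40000 ≤ 2^16 = 65536, so n = 16.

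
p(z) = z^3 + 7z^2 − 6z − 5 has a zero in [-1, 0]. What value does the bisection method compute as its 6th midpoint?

midpoint -0.5: p = -0.375 < 0 → [-1, -0.5]
midpoint -0.75: p = 3.015625 > 0 → [-0.75, -0.5]
midpoint -0.625: p = 1.240234 > 0 → [-0.625, -0.5]
midpoint -0.5625: p = 0.4119 > 0 → [-0.5625, -0.5]
midpoint -0.53125: p = 0.0132 > 0 → [-0.53125, -0.5]
midpoint -0.515625: p = -0.1823 < 0 → [-0.53125, -0.515625]

-0.515625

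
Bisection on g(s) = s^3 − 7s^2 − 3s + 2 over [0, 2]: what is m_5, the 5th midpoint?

midpoint 1: g = -7 < 0 → [0, 1]
midpoint 0.5: g = -1.125 < 0 → [0, 0.5]
midpoint 0.25: g = 0.828125 > 0 → [0.25, 0.5]
midpoint 0.375: g = -0.0566 < 0 → [0.25, 0.375]
midpoint 0.3125: g = 0.4094 > 0 → [0.3125, 0.375]

0.3125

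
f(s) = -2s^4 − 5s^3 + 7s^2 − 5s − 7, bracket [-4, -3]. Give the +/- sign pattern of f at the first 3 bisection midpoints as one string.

+--

midpoint -3.5: f = 10.5 > 0 → [-4, -3.5]
midpoint -3.75: f = -21.648438 < 0 → [-3.75, -3.5]
midpoint -3.625: f = -4.068848 < 0 → [-3.625, -3.5]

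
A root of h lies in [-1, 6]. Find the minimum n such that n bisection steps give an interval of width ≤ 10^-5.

20

Width after n steps is 7/2^n. Need 2^n ≥ 7/10^-5 = 700000.
2^19 = 524288 < 700000 ≤ 2^20 = 1048576, so n = 20.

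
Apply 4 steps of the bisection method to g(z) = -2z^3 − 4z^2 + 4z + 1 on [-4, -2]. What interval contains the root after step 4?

m = -3, g(m) = 7 (+); new bracket [-3, -2]
m = -2.5, g(m) = -2.75 (−); new bracket [-3, -2.5]
m = -2.75, g(m) = 1.34375 (+); new bracket [-2.75, -2.5]
m = -2.625, g(m) = -0.8867 (−); new bracket [-2.75, -2.625]

[-2.75, -2.625]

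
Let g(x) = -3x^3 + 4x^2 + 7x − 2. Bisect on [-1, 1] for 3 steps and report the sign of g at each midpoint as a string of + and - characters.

-+-

m = 0, g(m) = -2 (−); new bracket [0, 1]
m = 0.5, g(m) = 2.125 (+); new bracket [0, 0.5]
m = 0.25, g(m) = -0.046875 (−); new bracket [0.25, 0.5]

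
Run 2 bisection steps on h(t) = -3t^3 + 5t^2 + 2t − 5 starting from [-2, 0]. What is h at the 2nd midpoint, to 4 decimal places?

-4.3750

midpoint -1: h = 1 > 0 → [-1, 0]
midpoint -0.5: h = -4.375 < 0 → [-1, -0.5]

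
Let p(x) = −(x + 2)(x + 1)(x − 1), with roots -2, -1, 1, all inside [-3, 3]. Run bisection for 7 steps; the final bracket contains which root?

1

midpoint 0: p = 2 > 0 → [0, 3]
midpoint 1.5: p = -4.375 < 0 → [0, 1.5]
midpoint 0.75: p = 1.203125 > 0 → [0.75, 1.5]
midpoint 1.125: p = -0.8301 < 0 → [0.75, 1.125]
midpoint 0.9375: p = 0.3557 > 0 → [0.9375, 1.125]
midpoint 1.03125: p = -0.1924 < 0 → [0.9375, 1.03125]
midpoint 0.984375: p = 0.0925 > 0 → [0.984375, 1.03125]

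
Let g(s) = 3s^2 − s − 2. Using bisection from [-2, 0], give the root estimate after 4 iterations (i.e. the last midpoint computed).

midpoint -1: g = 2 > 0 → [-1, 0]
midpoint -0.5: g = -0.75 < 0 → [-1, -0.5]
midpoint -0.75: g = 0.4375 > 0 → [-0.75, -0.5]
midpoint -0.625: g = -0.2031 < 0 → [-0.75, -0.625]

-0.625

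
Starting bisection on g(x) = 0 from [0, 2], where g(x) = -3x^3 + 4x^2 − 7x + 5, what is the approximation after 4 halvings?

x = 1 gives g = -1, negative; keep [0, 1]
x = 0.5 gives g = 2.125, positive; keep [0.5, 1]
x = 0.75 gives g = 0.734375, positive; keep [0.75, 1]
x = 0.875 gives g = -0.0723, negative; keep [0.75, 0.875]

0.875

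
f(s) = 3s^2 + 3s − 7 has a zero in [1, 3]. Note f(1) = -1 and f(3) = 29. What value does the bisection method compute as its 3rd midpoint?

f(2) = 11 > 0, so the root lies in [1, 2]
f(1.5) = 4.25 > 0, so the root lies in [1, 1.5]
f(1.25) = 1.4375 > 0, so the root lies in [1, 1.25]

1.25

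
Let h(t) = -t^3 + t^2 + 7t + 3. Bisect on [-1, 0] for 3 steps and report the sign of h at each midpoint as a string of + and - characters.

midpoint -0.5: h = -0.125 < 0 → [-0.5, 0]
midpoint -0.25: h = 1.328125 > 0 → [-0.5, -0.25]
midpoint -0.375: h = 0.568359 > 0 → [-0.5, -0.375]

-++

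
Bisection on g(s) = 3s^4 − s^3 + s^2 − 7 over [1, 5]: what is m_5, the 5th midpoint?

1.375

g(3) = 218 > 0, so the root lies in [1, 3]
g(2) = 37 > 0, so the root lies in [1, 2]
g(1.5) = 7.0625 > 0, so the root lies in [1, 1.5]
g(1.25) = -0.0664 < 0, so the root lies in [1.25, 1.5]
g(1.375) = 3.0144 > 0, so the root lies in [1.25, 1.375]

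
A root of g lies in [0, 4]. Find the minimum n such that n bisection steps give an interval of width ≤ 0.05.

7

Width after n steps is 4/2^n. Need 2^n ≥ 4/0.05 = 80.
2^6 = 64 < 80 ≤ 2^7 = 128, so n = 7.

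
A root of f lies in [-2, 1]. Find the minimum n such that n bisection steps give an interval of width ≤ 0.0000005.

23

Width after n steps is 3/2^n. Need 2^n ≥ 3/0.0000005 = 6000000.
2^22 = 4194304 < 6000000 ≤ 2^23 = 8388608, so n = 23.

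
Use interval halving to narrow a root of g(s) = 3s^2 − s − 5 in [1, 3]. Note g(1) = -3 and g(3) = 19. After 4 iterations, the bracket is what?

m = 2, g(m) = 5 (+); new bracket [1, 2]
m = 1.5, g(m) = 0.25 (+); new bracket [1, 1.5]
m = 1.25, g(m) = -1.5625 (−); new bracket [1.25, 1.5]
m = 1.375, g(m) = -0.7031 (−); new bracket [1.375, 1.5]

[1.375, 1.5]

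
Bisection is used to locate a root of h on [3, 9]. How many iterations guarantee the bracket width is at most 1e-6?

Width after n steps is 6/2^n. Need 2^n ≥ 6/1e-6 = 6000000.
2^22 = 4194304 < 6000000 ≤ 2^23 = 8388608, so n = 23.

23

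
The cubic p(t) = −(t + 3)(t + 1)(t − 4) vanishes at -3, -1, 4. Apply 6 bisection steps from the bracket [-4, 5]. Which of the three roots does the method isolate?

p(0.5) = 18.375 > 0, so the root lies in [0.5, 5]
p(2.75) = 26.953125 > 0, so the root lies in [2.75, 5]
p(3.875) = 4.189453 > 0, so the root lies in [3.875, 5]
p(4.4375) = -17.6931 < 0, so the root lies in [3.875, 4.4375]
p(4.15625) = -5.7655 < 0, so the root lies in [3.875, 4.15625]
p(4.015625) = -0.5498 < 0, so the root lies in [3.875, 4.015625]

4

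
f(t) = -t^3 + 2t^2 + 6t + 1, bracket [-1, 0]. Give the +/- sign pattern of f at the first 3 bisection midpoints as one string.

--+

t = -0.5 gives f = -1.375, negative; keep [-0.5, 0]
t = -0.25 gives f = -0.359375, negative; keep [-0.25, 0]
t = -0.125 gives f = 0.283203, positive; keep [-0.25, -0.125]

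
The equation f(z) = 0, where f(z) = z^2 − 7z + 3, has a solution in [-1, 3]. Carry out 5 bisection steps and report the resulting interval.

z = 1 gives f = -3, negative; keep [-1, 1]
z = 0 gives f = 3, positive; keep [0, 1]
z = 0.5 gives f = -0.25, negative; keep [0, 0.5]
z = 0.25 gives f = 1.3125, positive; keep [0.25, 0.5]
z = 0.375 gives f = 0.5156, positive; keep [0.375, 0.5]

[0.375, 0.5]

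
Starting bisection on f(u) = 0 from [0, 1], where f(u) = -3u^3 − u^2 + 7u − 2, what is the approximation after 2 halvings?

0.25

midpoint 0.5: f = 0.875 > 0 → [0, 0.5]
midpoint 0.25: f = -0.359375 < 0 → [0.25, 0.5]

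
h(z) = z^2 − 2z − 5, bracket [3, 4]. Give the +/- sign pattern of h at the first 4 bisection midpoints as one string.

h(3.5) = 0.25 > 0, so the root lies in [3, 3.5]
h(3.25) = -0.9375 < 0, so the root lies in [3.25, 3.5]
h(3.375) = -0.359375 < 0, so the root lies in [3.375, 3.5]
h(3.4375) = -0.0586 < 0, so the root lies in [3.4375, 3.5]

+---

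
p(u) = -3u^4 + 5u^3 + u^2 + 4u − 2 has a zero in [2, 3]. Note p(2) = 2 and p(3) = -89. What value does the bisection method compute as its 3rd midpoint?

2.125

u = 2.5 gives p = -24.8125, negative; keep [2, 2.5]
u = 2.25 gives p = -7.871094, negative; keep [2, 2.25]
u = 2.125 gives p = -2.178467, negative; keep [2, 2.125]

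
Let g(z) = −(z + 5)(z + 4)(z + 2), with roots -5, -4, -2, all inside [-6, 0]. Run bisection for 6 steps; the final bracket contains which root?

z = -3 gives g = 2, positive; keep [-3, 0]
z = -1.5 gives g = -4.375, negative; keep [-3, -1.5]
z = -2.25 gives g = 1.203125, positive; keep [-2.25, -1.5]
z = -1.875 gives g = -0.8301, negative; keep [-2.25, -1.875]
z = -2.0625 gives g = 0.3557, positive; keep [-2.0625, -1.875]
z = -1.96875 gives g = -0.1924, negative; keep [-2.0625, -1.96875]

-2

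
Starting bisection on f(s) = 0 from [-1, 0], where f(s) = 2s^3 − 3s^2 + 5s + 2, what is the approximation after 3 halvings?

-0.375

m = -0.5, f(m) = -1.5 (−); new bracket [-0.5, 0]
m = -0.25, f(m) = 0.53125 (+); new bracket [-0.5, -0.25]
m = -0.375, f(m) = -0.402344 (−); new bracket [-0.375, -0.25]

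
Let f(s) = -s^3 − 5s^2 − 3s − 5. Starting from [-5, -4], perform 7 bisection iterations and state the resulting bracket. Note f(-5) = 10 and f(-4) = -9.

[-4.5859375, -4.578125]

f(-4.5) = -1.625 < 0, so the root lies in [-5, -4.5]
f(-4.75) = 3.609375 > 0, so the root lies in [-4.75, -4.5]
f(-4.625) = 0.853516 > 0, so the root lies in [-4.625, -4.5]
f(-4.5625) = -0.4197 < 0, so the root lies in [-4.625, -4.5625]
f(-4.59375) = 0.2083 > 0, so the root lies in [-4.59375, -4.5625]
f(-4.578125) = -0.1078 < 0, so the root lies in [-4.59375, -4.578125]
f(-4.5859375) = 0.0497 > 0, so the root lies in [-4.5859375, -4.578125]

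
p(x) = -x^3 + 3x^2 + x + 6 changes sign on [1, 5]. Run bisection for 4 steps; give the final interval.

midpoint 3: p = 9 > 0 → [3, 5]
midpoint 4: p = -6 < 0 → [3, 4]
midpoint 3.5: p = 3.375 > 0 → [3.5, 4]
midpoint 3.75: p = -0.7969 < 0 → [3.5, 3.75]

[3.5, 3.75]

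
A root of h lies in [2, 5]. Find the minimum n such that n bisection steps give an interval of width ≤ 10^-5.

Width after n steps is 3/2^n. Need 2^n ≥ 3/10^-5 = 300000.
2^18 = 262144 < 300000 ≤ 2^19 = 524288, so n = 19.

19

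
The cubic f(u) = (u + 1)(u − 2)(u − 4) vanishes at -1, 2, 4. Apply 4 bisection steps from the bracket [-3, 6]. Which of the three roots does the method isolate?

-1

f(1.5) = 3.125 > 0, so the root lies in [-3, 1.5]
f(-0.75) = 3.265625 > 0, so the root lies in [-3, -0.75]
f(-1.875) = -19.919922 < 0, so the root lies in [-1.875, -0.75]
f(-1.3125) = -5.4993 < 0, so the root lies in [-1.3125, -0.75]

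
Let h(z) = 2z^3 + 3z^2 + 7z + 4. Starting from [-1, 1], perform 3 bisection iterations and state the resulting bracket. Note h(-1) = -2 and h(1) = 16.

m = 0, h(m) = 4 (+); new bracket [-1, 0]
m = -0.5, h(m) = 1 (+); new bracket [-1, -0.5]
m = -0.75, h(m) = -0.40625 (−); new bracket [-0.75, -0.5]

[-0.75, -0.5]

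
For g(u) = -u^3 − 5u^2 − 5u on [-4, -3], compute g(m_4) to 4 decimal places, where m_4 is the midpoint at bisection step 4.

-0.4314

u = -3.5 gives g = -0.875, negative; keep [-4, -3.5]
u = -3.75 gives g = 1.171875, positive; keep [-3.75, -3.5]
u = -3.625 gives g = 0.056641, positive; keep [-3.625, -3.5]
u = -3.5625 gives g = -0.4314, negative; keep [-3.625, -3.5625]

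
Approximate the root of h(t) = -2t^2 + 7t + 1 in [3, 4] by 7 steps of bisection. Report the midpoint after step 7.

midpoint 3.5: h = 1 > 0 → [3.5, 4]
midpoint 3.75: h = -0.875 < 0 → [3.5, 3.75]
midpoint 3.625: h = 0.09375 > 0 → [3.625, 3.75]
midpoint 3.6875: h = -0.3828 < 0 → [3.625, 3.6875]
midpoint 3.65625: h = -0.1426 < 0 → [3.625, 3.65625]
midpoint 3.640625: h = -0.0239 < 0 → [3.625, 3.640625]
midpoint 3.6328125: h = 0.035 > 0 → [3.6328125, 3.640625]

3.6328125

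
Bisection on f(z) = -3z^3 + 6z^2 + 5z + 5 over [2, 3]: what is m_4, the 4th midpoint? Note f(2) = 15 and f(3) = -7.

2.8125

z = 2.5 gives f = 8.125, positive; keep [2.5, 3]
z = 2.75 gives f = 1.734375, positive; keep [2.75, 3]
z = 2.875 gives f = -2.322266, negative; keep [2.75, 2.875]
z = 2.8125 gives f = -0.2185, negative; keep [2.75, 2.8125]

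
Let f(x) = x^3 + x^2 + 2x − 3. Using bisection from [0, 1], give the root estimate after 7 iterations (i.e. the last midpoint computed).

x = 0.5 gives f = -1.625, negative; keep [0.5, 1]
x = 0.75 gives f = -0.515625, negative; keep [0.75, 1]
x = 0.875 gives f = 0.185547, positive; keep [0.75, 0.875]
x = 0.8125 gives f = -0.1785, negative; keep [0.8125, 0.875]
x = 0.84375 gives f = 0.0001, positive; keep [0.8125, 0.84375]
x = 0.828125 gives f = -0.09, negative; keep [0.828125, 0.84375]
x = 0.8359375 gives f = -0.0452, negative; keep [0.8359375, 0.84375]

0.8359375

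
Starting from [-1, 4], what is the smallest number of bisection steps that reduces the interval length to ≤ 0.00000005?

Width after n steps is 5/2^n. Need 2^n ≥ 5/0.00000005 = 100000000.
2^26 = 67108864 < 100000000 ≤ 2^27 = 134217728, so n = 27.

27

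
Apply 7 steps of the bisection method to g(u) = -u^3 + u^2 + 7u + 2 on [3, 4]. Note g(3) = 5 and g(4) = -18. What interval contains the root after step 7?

[3.296875, 3.3046875]

u = 3.5 gives g = -4.125, negative; keep [3, 3.5]
u = 3.25 gives g = 0.984375, positive; keep [3.25, 3.5]
u = 3.375 gives g = -1.427734, negative; keep [3.25, 3.375]
u = 3.3125 gives g = -0.1868, negative; keep [3.25, 3.3125]
u = 3.28125 gives g = 0.4074, positive; keep [3.28125, 3.3125]
u = 3.296875 gives g = 0.1125, positive; keep [3.296875, 3.3125]
u = 3.3046875 gives g = -0.0366, negative; keep [3.296875, 3.3046875]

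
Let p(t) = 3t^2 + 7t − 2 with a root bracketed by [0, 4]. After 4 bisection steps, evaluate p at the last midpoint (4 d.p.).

-0.0625

m = 2, p(m) = 24 (+); new bracket [0, 2]
m = 1, p(m) = 8 (+); new bracket [0, 1]
m = 0.5, p(m) = 2.25 (+); new bracket [0, 0.5]
m = 0.25, p(m) = -0.0625 (−); new bracket [0.25, 0.5]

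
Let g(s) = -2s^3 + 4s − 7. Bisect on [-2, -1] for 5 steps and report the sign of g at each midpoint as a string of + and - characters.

m = -1.5, g(m) = -6.25 (−); new bracket [-2, -1.5]
m = -1.75, g(m) = -3.28125 (−); new bracket [-2, -1.75]
m = -1.875, g(m) = -1.316406 (−); new bracket [-2, -1.875]
m = -1.9375, g(m) = -0.2036 (−); new bracket [-2, -1.9375]
m = -1.96875, g(m) = 0.3867 (+); new bracket [-1.96875, -1.9375]

----+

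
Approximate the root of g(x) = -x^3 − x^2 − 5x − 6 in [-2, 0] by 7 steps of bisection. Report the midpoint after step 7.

x = -1 gives g = -1, negative; keep [-2, -1]
x = -1.5 gives g = 2.625, positive; keep [-1.5, -1]
x = -1.25 gives g = 0.640625, positive; keep [-1.25, -1]
x = -1.125 gives g = -0.2168, negative; keep [-1.25, -1.125]
x = -1.1875 gives g = 0.2019, positive; keep [-1.1875, -1.125]
x = -1.15625 gives g = -0.0099, negative; keep [-1.1875, -1.15625]
x = -1.171875 gives g = 0.0954, positive; keep [-1.171875, -1.15625]

-1.171875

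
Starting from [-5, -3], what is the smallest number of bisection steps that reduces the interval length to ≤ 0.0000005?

Width after n steps is 2/2^n. Need 2^n ≥ 2/0.0000005 = 4000000.
2^21 = 2097152 < 4000000 ≤ 2^22 = 4194304, so n = 22.

22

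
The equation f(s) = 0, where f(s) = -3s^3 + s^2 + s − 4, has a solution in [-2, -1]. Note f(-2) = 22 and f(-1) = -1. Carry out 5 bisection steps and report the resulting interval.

midpoint -1.5: f = 6.875 > 0 → [-1.5, -1]
midpoint -1.25: f = 2.171875 > 0 → [-1.25, -1]
midpoint -1.125: f = 0.412109 > 0 → [-1.125, -1]
midpoint -1.0625: f = -0.3352 < 0 → [-1.125, -1.0625]
midpoint -1.09375: f = 0.0279 > 0 → [-1.09375, -1.0625]

[-1.09375, -1.0625]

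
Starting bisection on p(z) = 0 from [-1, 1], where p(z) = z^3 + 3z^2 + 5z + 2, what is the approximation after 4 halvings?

-0.625

midpoint 0: p = 2 > 0 → [-1, 0]
midpoint -0.5: p = 0.125 > 0 → [-1, -0.5]
midpoint -0.75: p = -0.484375 < 0 → [-0.75, -0.5]
midpoint -0.625: p = -0.1973 < 0 → [-0.625, -0.5]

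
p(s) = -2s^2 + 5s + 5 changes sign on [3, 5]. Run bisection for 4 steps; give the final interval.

s = 4 gives p = -7, negative; keep [3, 4]
s = 3.5 gives p = -2, negative; keep [3, 3.5]
s = 3.25 gives p = 0.125, positive; keep [3.25, 3.5]
s = 3.375 gives p = -0.9062, negative; keep [3.25, 3.375]

[3.25, 3.375]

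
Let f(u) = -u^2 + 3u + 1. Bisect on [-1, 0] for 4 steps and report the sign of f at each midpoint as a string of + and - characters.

f(-0.5) = -0.75 < 0, so the root lies in [-0.5, 0]
f(-0.25) = 0.1875 > 0, so the root lies in [-0.5, -0.25]
f(-0.375) = -0.265625 < 0, so the root lies in [-0.375, -0.25]
f(-0.3125) = -0.0352 < 0, so the root lies in [-0.3125, -0.25]

-+--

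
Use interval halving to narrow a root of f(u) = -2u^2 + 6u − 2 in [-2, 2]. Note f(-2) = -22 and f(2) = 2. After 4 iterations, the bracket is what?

f(0) = -2 < 0, so the root lies in [0, 2]
f(1) = 2 > 0, so the root lies in [0, 1]
f(0.5) = 0.5 > 0, so the root lies in [0, 0.5]
f(0.25) = -0.625 < 0, so the root lies in [0.25, 0.5]

[0.25, 0.5]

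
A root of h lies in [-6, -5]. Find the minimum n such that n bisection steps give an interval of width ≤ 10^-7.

Width after n steps is 1/2^n. Need 2^n ≥ 1/10^-7 = 10000000.
2^23 = 8388608 < 10000000 ≤ 2^24 = 16777216, so n = 24.

24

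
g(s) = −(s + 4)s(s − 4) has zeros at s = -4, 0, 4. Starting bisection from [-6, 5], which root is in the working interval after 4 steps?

-4

midpoint -0.5: g = -7.875 < 0 → [-6, -0.5]
midpoint -3.25: g = -17.671875 < 0 → [-6, -3.25]
midpoint -4.625: g = 24.931641 > 0 → [-4.625, -3.25]
midpoint -3.9375: g = -1.9534 < 0 → [-4.625, -3.9375]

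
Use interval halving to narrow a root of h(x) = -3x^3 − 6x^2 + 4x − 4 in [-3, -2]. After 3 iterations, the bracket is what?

[-2.75, -2.625]

midpoint -2.5: h = -4.625 < 0 → [-3, -2.5]
midpoint -2.75: h = 2.015625 > 0 → [-2.75, -2.5]
midpoint -2.625: h = -1.580078 < 0 → [-2.75, -2.625]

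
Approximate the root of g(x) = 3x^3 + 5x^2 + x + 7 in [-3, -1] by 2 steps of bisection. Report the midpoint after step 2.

midpoint -2: g = 1 > 0 → [-3, -2]
midpoint -2.5: g = -11.125 < 0 → [-2.5, -2]

-2.5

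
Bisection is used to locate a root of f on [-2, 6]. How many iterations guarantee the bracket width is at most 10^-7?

Width after n steps is 8/2^n. Need 2^n ≥ 8/10^-7 = 80000000.
2^26 = 67108864 < 80000000 ≤ 2^27 = 134217728, so n = 27.

27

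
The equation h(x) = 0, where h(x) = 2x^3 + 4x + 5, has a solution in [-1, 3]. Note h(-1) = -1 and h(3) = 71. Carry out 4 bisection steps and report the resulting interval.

[-1, -0.75]

midpoint 1: h = 11 > 0 → [-1, 1]
midpoint 0: h = 5 > 0 → [-1, 0]
midpoint -0.5: h = 2.75 > 0 → [-1, -0.5]
midpoint -0.75: h = 1.1562 > 0 → [-1, -0.75]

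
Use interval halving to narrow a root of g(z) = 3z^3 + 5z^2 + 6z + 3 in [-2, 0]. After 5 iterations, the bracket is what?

[-0.8125, -0.75]

g(-1) = -1 < 0, so the root lies in [-1, 0]
g(-0.5) = 0.875 > 0, so the root lies in [-1, -0.5]
g(-0.75) = 0.046875 > 0, so the root lies in [-1, -0.75]
g(-0.875) = -0.4316 < 0, so the root lies in [-0.875, -0.75]
g(-0.8125) = -0.1833 < 0, so the root lies in [-0.8125, -0.75]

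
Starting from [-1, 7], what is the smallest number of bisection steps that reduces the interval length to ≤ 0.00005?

18

Width after n steps is 8/2^n. Need 2^n ≥ 8/0.00005 = 160000.
2^17 = 131072 < 160000 ≤ 2^18 = 262144, so n = 18.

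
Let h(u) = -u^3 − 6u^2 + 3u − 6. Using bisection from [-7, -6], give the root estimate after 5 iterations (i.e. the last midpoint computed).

-6.59375

u = -6.5 gives h = -4.375, negative; keep [-7, -6.5]
u = -6.75 gives h = 7.921875, positive; keep [-6.75, -6.5]
u = -6.625 gives h = 1.556641, positive; keep [-6.625, -6.5]
u = -6.5625 gives h = -1.4626, negative; keep [-6.625, -6.5625]
u = -6.59375 gives h = 0.0335, positive; keep [-6.59375, -6.5625]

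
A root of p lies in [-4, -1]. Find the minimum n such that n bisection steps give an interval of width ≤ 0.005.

Width after n steps is 3/2^n. Need 2^n ≥ 3/0.005 = 600.
2^9 = 512 < 600 ≤ 2^10 = 1024, so n = 10.

10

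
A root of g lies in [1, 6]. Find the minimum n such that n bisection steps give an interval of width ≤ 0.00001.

Width after n steps is 5/2^n. Need 2^n ≥ 5/0.00001 = 500000.
2^18 = 262144 < 500000 ≤ 2^19 = 524288, so n = 19.

19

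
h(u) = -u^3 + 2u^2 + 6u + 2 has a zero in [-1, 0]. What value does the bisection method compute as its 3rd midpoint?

u = -0.5 gives h = -0.375, negative; keep [-0.5, 0]
u = -0.25 gives h = 0.640625, positive; keep [-0.5, -0.25]
u = -0.375 gives h = 0.083984, positive; keep [-0.5, -0.375]

-0.375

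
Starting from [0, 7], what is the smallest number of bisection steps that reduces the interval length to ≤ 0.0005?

Width after n steps is 7/2^n. Need 2^n ≥ 7/0.0005 = 14000.
2^13 = 8192 < 14000 ≤ 2^14 = 16384, so n = 14.

14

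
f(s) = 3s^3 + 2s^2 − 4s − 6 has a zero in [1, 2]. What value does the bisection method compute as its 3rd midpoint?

1.375

s = 1.5 gives f = 2.625, positive; keep [1, 1.5]
s = 1.25 gives f = -2.015625, negative; keep [1.25, 1.5]
s = 1.375 gives f = 0.080078, positive; keep [1.25, 1.375]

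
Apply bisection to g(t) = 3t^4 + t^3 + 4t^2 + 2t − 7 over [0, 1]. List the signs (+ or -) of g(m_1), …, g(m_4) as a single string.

--+-

g(0.5) = -4.6875 < 0, so the root lies in [0.5, 1]
g(0.75) = -1.878906 < 0, so the root lies in [0.75, 1]
g(0.875) = 0.240967 > 0, so the root lies in [0.75, 0.875]
g(0.8125) = -0.8906 < 0, so the root lies in [0.8125, 0.875]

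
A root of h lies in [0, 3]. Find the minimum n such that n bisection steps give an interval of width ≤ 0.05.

6

Width after n steps is 3/2^n. Need 2^n ≥ 3/0.05 = 60.
2^5 = 32 < 60 ≤ 2^6 = 64, so n = 6.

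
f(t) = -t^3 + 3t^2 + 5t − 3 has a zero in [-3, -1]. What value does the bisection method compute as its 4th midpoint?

f(-2) = 7 > 0, so the root lies in [-2, -1]
f(-1.5) = -0.375 < 0, so the root lies in [-2, -1.5]
f(-1.75) = 2.796875 > 0, so the root lies in [-1.75, -1.5]
f(-1.625) = 1.0879 > 0, so the root lies in [-1.625, -1.5]

-1.625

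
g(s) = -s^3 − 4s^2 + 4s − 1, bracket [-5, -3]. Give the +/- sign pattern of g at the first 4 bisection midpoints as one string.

---+

m = -4, g(m) = -17 (−); new bracket [-5, -4]
m = -4.5, g(m) = -8.875 (−); new bracket [-5, -4.5]
m = -4.75, g(m) = -3.078125 (−); new bracket [-5, -4.75]
m = -4.875, g(m) = 0.2949 (+); new bracket [-4.875, -4.75]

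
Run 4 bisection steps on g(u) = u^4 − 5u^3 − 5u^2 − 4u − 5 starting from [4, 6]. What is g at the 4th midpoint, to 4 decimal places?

u = 5 gives g = -150, negative; keep [5, 6]
u = 5.5 gives g = -95.0625, negative; keep [5.5, 6]
u = 5.75 gives g = -50.730469, negative; keep [5.75, 6]
u = 5.875 gives g = -23.6462, negative; keep [5.875, 6]

-23.6462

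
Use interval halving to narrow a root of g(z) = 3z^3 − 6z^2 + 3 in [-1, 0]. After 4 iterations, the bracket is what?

midpoint -0.5: g = 1.125 > 0 → [-1, -0.5]
midpoint -0.75: g = -1.640625 < 0 → [-0.75, -0.5]
midpoint -0.625: g = -0.076172 < 0 → [-0.625, -0.5]
midpoint -0.5625: g = 0.5676 > 0 → [-0.625, -0.5625]

[-0.625, -0.5625]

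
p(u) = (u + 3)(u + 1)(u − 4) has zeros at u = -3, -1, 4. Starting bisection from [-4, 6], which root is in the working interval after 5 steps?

4

midpoint 1: p = -24 < 0 → [1, 6]
midpoint 3.5: p = -14.625 < 0 → [3.5, 6]
midpoint 4.75: p = 33.421875 > 0 → [3.5, 4.75]
midpoint 4.125: p = 4.5645 > 0 → [3.5, 4.125]
midpoint 3.8125: p = -6.1472 < 0 → [3.8125, 4.125]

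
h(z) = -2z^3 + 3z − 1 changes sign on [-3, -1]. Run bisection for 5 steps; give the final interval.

h(-2) = 9 > 0, so the root lies in [-2, -1]
h(-1.5) = 1.25 > 0, so the root lies in [-1.5, -1]
h(-1.25) = -0.84375 < 0, so the root lies in [-1.5, -1.25]
h(-1.375) = 0.0742 > 0, so the root lies in [-1.375, -1.25]
h(-1.3125) = -0.4155 < 0, so the root lies in [-1.375, -1.3125]

[-1.375, -1.3125]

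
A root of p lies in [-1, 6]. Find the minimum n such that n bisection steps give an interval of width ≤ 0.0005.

Width after n steps is 7/2^n. Need 2^n ≥ 7/0.0005 = 14000.
2^13 = 8192 < 14000 ≤ 2^14 = 16384, so n = 14.

14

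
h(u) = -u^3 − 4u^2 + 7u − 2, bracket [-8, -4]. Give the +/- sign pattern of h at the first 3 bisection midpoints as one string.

m = -6, h(m) = 28 (+); new bracket [-6, -4]
m = -5, h(m) = -12 (−); new bracket [-6, -5]
m = -5.5, h(m) = 4.875 (+); new bracket [-5.5, -5]

+-+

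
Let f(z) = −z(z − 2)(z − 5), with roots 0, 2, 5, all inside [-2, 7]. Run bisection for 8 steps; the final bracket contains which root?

5

m = 2.5, f(m) = 3.125 (+); new bracket [2.5, 7]
m = 4.75, f(m) = 3.265625 (+); new bracket [4.75, 7]
m = 5.875, f(m) = -19.919922 (−); new bracket [4.75, 5.875]
m = 5.3125, f(m) = -5.4993 (−); new bracket [4.75, 5.3125]
m = 5.03125, f(m) = -0.4766 (−); new bracket [4.75, 5.03125]
m = 4.890625, f(m) = 1.5462 (+); new bracket [4.890625, 5.03125]
m = 4.9609375, f(m) = 0.5738 (+); new bracket [4.9609375, 5.03125]
m = 4.99609375, f(m) = 0.0585 (+); new bracket [4.99609375, 5.03125]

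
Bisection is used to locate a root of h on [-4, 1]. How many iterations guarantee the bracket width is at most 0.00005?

17

Width after n steps is 5/2^n. Need 2^n ≥ 5/0.00005 = 100000.
2^16 = 65536 < 100000 ≤ 2^17 = 131072, so n = 17.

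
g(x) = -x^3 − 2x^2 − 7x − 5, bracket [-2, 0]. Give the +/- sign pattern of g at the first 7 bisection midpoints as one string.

x = -1 gives g = 1, positive; keep [-1, 0]
x = -0.5 gives g = -1.875, negative; keep [-1, -0.5]
x = -0.75 gives g = -0.453125, negative; keep [-1, -0.75]
x = -0.875 gives g = 0.2637, positive; keep [-0.875, -0.75]
x = -0.8125 gives g = -0.0964, negative; keep [-0.875, -0.8125]
x = -0.84375 gives g = 0.0831, positive; keep [-0.84375, -0.8125]
x = -0.828125 gives g = -0.0068, negative; keep [-0.84375, -0.828125]

+--+-+-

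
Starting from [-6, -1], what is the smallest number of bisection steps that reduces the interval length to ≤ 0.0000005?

Width after n steps is 5/2^n. Need 2^n ≥ 5/0.0000005 = 10000000.
2^23 = 8388608 < 10000000 ≤ 2^24 = 16777216, so n = 24.

24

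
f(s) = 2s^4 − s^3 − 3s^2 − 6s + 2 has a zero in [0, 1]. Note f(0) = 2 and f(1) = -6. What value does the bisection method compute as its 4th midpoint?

0.3125

f(0.5) = -1.75 < 0, so the root lies in [0, 0.5]
f(0.25) = 0.304688 > 0, so the root lies in [0.25, 0.5]
f(0.375) = -0.685059 < 0, so the root lies in [0.25, 0.375]
f(0.3125) = -0.1794 < 0, so the root lies in [0.25, 0.3125]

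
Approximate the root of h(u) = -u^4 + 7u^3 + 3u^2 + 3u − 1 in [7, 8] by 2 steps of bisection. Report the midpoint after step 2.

m = 7.5, h(m) = -20.6875 (−); new bracket [7, 7.5]
m = 7.25, h(m) = 83.167969 (+); new bracket [7.25, 7.5]

7.25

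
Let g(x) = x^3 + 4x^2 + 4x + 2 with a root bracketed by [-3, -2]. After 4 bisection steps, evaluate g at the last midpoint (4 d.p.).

0.1433

midpoint -2.5: g = 1.375 > 0 → [-3, -2.5]
midpoint -2.75: g = 0.453125 > 0 → [-3, -2.75]
midpoint -2.875: g = -0.201172 < 0 → [-2.875, -2.75]
midpoint -2.8125: g = 0.1433 > 0 → [-2.875, -2.8125]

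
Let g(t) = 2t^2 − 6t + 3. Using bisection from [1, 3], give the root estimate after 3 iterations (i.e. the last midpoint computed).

2.25

g(2) = -1 < 0, so the root lies in [2, 3]
g(2.5) = 0.5 > 0, so the root lies in [2, 2.5]
g(2.25) = -0.375 < 0, so the root lies in [2.25, 2.5]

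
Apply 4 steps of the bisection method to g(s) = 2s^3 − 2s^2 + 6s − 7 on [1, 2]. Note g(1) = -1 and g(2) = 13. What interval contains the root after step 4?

[1.0625, 1.125]

s = 1.5 gives g = 4.25, positive; keep [1, 1.5]
s = 1.25 gives g = 1.28125, positive; keep [1, 1.25]
s = 1.125 gives g = 0.066406, positive; keep [1, 1.125]
s = 1.0625 gives g = -0.4839, negative; keep [1.0625, 1.125]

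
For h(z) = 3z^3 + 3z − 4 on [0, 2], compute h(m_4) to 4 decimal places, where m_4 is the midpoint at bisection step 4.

0.6348

midpoint 1: h = 2 > 0 → [0, 1]
midpoint 0.5: h = -2.125 < 0 → [0.5, 1]
midpoint 0.75: h = -0.484375 < 0 → [0.75, 1]
midpoint 0.875: h = 0.6348 > 0 → [0.75, 0.875]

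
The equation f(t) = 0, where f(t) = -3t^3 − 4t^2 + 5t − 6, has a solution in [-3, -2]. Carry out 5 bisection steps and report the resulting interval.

midpoint -2.5: f = 3.375 > 0 → [-2.5, -2]
midpoint -2.25: f = -3.328125 < 0 → [-2.5, -2.25]
midpoint -2.375: f = -0.248047 < 0 → [-2.5, -2.375]
midpoint -2.4375: f = 1.4934 > 0 → [-2.4375, -2.375]
midpoint -2.40625: f = 0.6054 > 0 → [-2.40625, -2.375]

[-2.40625, -2.375]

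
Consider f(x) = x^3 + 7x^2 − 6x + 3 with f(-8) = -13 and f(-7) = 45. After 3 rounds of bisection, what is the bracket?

f(-7.5) = 19.875 > 0, so the root lies in [-8, -7.5]
f(-7.75) = 4.453125 > 0, so the root lies in [-8, -7.75]
f(-7.875) = -4.013672 < 0, so the root lies in [-7.875, -7.75]

[-7.875, -7.75]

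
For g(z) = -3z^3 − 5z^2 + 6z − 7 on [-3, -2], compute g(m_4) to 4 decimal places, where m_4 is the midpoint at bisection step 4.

z = -2.5 gives g = -6.375, negative; keep [-3, -2.5]
z = -2.75 gives g = 1.078125, positive; keep [-2.75, -2.5]
z = -2.625 gives g = -2.939453, negative; keep [-2.75, -2.625]
z = -2.6875 gives g = -1.0056, negative; keep [-2.75, -2.6875]

-1.0056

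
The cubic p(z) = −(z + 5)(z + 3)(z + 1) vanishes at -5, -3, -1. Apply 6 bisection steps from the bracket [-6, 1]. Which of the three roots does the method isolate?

-1

midpoint -2.5: p = 1.875 > 0 → [-2.5, 1]
midpoint -0.75: p = -2.390625 < 0 → [-2.5, -0.75]
midpoint -1.625: p = 2.900391 > 0 → [-1.625, -0.75]
midpoint -1.1875: p = 1.2957 > 0 → [-1.1875, -0.75]
midpoint -0.96875: p = -0.2559 < 0 → [-1.1875, -0.96875]
midpoint -1.078125: p = 0.5889 > 0 → [-1.078125, -0.96875]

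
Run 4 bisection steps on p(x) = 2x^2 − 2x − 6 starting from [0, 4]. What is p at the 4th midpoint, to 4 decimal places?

-0.3750

midpoint 2: p = -2 < 0 → [2, 4]
midpoint 3: p = 6 > 0 → [2, 3]
midpoint 2.5: p = 1.5 > 0 → [2, 2.5]
midpoint 2.25: p = -0.375 < 0 → [2.25, 2.5]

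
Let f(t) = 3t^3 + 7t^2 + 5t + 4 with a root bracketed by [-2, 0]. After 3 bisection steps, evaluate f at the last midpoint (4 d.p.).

midpoint -1: f = 3 > 0 → [-2, -1]
midpoint -1.5: f = 2.125 > 0 → [-2, -1.5]
midpoint -1.75: f = 0.609375 > 0 → [-2, -1.75]

0.6094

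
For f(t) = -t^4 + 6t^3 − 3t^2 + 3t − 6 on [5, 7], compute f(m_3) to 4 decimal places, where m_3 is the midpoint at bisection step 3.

-40.4102

midpoint 6: f = -96 < 0 → [5, 6]
midpoint 5.5: f = 2.9375 > 0 → [5.5, 6]
midpoint 5.75: f = -40.410156 < 0 → [5.5, 5.75]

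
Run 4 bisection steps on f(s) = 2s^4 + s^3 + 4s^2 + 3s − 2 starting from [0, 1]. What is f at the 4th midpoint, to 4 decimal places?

0.2351

midpoint 0.5: f = 0.75 > 0 → [0, 0.5]
midpoint 0.25: f = -0.976562 < 0 → [0.25, 0.5]
midpoint 0.375: f = -0.220215 < 0 → [0.375, 0.5]
midpoint 0.4375: f = 0.2351 > 0 → [0.375, 0.4375]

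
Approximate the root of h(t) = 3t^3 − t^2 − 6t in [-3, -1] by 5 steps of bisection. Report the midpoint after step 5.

-1.3125

t = -2 gives h = -16, negative; keep [-2, -1]
t = -1.5 gives h = -3.375, negative; keep [-1.5, -1]
t = -1.25 gives h = 0.078125, positive; keep [-1.5, -1.25]
t = -1.375 gives h = -1.4395, negative; keep [-1.375, -1.25]
t = -1.3125 gives h = -0.6306, negative; keep [-1.3125, -1.25]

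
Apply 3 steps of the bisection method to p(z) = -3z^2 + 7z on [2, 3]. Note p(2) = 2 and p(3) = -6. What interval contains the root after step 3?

[2.25, 2.375]

p(2.5) = -1.25 < 0, so the root lies in [2, 2.5]
p(2.25) = 0.5625 > 0, so the root lies in [2.25, 2.5]
p(2.375) = -0.296875 < 0, so the root lies in [2.25, 2.375]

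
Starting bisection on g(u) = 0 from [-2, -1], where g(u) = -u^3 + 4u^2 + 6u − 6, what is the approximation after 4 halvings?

-1.6875

u = -1.5 gives g = -2.625, negative; keep [-2, -1.5]
u = -1.75 gives g = 1.109375, positive; keep [-1.75, -1.5]
u = -1.625 gives g = -0.896484, negative; keep [-1.75, -1.625]
u = -1.6875 gives g = 0.071, positive; keep [-1.6875, -1.625]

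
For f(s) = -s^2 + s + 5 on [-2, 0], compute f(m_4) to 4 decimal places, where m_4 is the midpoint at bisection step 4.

-0.3906

midpoint -1: f = 3 > 0 → [-2, -1]
midpoint -1.5: f = 1.25 > 0 → [-2, -1.5]
midpoint -1.75: f = 0.1875 > 0 → [-2, -1.75]
midpoint -1.875: f = -0.3906 < 0 → [-1.875, -1.75]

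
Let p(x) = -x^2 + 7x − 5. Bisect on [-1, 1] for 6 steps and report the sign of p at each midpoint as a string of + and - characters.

m = 0, p(m) = -5 (−); new bracket [0, 1]
m = 0.5, p(m) = -1.75 (−); new bracket [0.5, 1]
m = 0.75, p(m) = -0.3125 (−); new bracket [0.75, 1]
m = 0.875, p(m) = 0.3594 (+); new bracket [0.75, 0.875]
m = 0.8125, p(m) = 0.0273 (+); new bracket [0.75, 0.8125]
m = 0.78125, p(m) = -0.1416 (−); new bracket [0.78125, 0.8125]

---++-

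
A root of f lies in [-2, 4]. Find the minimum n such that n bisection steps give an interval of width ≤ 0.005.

11

Width after n steps is 6/2^n. Need 2^n ≥ 6/0.005 = 1200.
2^10 = 1024 < 1200 ≤ 2^11 = 2048, so n = 11.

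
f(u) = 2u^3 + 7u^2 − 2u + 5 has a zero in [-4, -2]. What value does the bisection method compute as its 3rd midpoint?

f(-3) = 20 > 0, so the root lies in [-4, -3]
f(-3.5) = 12 > 0, so the root lies in [-4, -3.5]
f(-3.75) = 5.46875 > 0, so the root lies in [-4, -3.75]

-3.75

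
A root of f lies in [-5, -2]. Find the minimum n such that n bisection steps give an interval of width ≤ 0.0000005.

Width after n steps is 3/2^n. Need 2^n ≥ 3/0.0000005 = 6000000.
2^22 = 4194304 < 6000000 ≤ 2^23 = 8388608, so n = 23.

23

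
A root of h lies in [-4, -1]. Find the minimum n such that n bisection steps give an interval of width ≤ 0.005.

10

Width after n steps is 3/2^n. Need 2^n ≥ 3/0.005 = 600.
2^9 = 512 < 600 ≤ 2^10 = 1024, so n = 10.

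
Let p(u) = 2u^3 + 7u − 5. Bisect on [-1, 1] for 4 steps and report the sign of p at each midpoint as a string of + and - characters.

u = 0 gives p = -5, negative; keep [0, 1]
u = 0.5 gives p = -1.25, negative; keep [0.5, 1]
u = 0.75 gives p = 1.09375, positive; keep [0.5, 0.75]
u = 0.625 gives p = -0.1367, negative; keep [0.625, 0.75]

--+-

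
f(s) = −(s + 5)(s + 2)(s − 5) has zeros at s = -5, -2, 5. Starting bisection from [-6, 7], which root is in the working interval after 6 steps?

5

midpoint 0.5: f = 61.875 > 0 → [0.5, 7]
midpoint 3.75: f = 62.890625 > 0 → [3.75, 7]
midpoint 5.375: f = -28.693359 < 0 → [3.75, 5.375]
midpoint 4.5625: f = 27.4548 > 0 → [4.5625, 5.375]
midpoint 4.96875: f = 2.1709 > 0 → [4.96875, 5.375]
midpoint 5.171875: f = -12.5385 < 0 → [4.96875, 5.171875]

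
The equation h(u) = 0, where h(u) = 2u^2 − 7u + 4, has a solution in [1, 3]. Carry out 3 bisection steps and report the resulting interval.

u = 2 gives h = -2, negative; keep [2, 3]
u = 2.5 gives h = -1, negative; keep [2.5, 3]
u = 2.75 gives h = -0.125, negative; keep [2.75, 3]

[2.75, 3]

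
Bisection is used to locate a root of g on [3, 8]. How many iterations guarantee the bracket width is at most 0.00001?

Width after n steps is 5/2^n. Need 2^n ≥ 5/0.00001 = 500000.
2^18 = 262144 < 500000 ≤ 2^19 = 524288, so n = 19.

19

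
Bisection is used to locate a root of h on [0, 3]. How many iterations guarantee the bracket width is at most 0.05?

Width after n steps is 3/2^n. Need 2^n ≥ 3/0.05 = 60.
2^5 = 32 < 60 ≤ 2^6 = 64, so n = 6.

6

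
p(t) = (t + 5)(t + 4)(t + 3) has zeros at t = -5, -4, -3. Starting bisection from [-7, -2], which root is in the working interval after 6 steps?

midpoint -4.5: p = 0.375 > 0 → [-7, -4.5]
midpoint -5.75: p = -3.609375 < 0 → [-5.75, -4.5]
midpoint -5.125: p = -0.298828 < 0 → [-5.125, -4.5]
midpoint -4.8125: p = 0.2761 > 0 → [-5.125, -4.8125]
midpoint -4.96875: p = 0.0596 > 0 → [-5.125, -4.96875]
midpoint -5.046875: p = -0.1004 < 0 → [-5.046875, -4.96875]

-5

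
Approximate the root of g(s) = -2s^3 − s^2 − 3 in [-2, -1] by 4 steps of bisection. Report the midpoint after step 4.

midpoint -1.5: g = 1.5 > 0 → [-1.5, -1]
midpoint -1.25: g = -0.65625 < 0 → [-1.5, -1.25]
midpoint -1.375: g = 0.308594 > 0 → [-1.375, -1.25]
midpoint -1.3125: g = -0.2007 < 0 → [-1.375, -1.3125]

-1.3125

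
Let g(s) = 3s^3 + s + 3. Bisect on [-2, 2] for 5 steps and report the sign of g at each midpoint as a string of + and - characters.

+-+++

s = 0 gives g = 3, positive; keep [-2, 0]
s = -1 gives g = -1, negative; keep [-1, 0]
s = -0.5 gives g = 2.125, positive; keep [-1, -0.5]
s = -0.75 gives g = 0.9844, positive; keep [-1, -0.75]
s = -0.875 gives g = 0.1152, positive; keep [-1, -0.875]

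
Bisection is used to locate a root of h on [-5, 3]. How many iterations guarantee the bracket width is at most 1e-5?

Width after n steps is 8/2^n. Need 2^n ≥ 8/1e-5 = 800000.
2^19 = 524288 < 800000 ≤ 2^20 = 1048576, so n = 20.

20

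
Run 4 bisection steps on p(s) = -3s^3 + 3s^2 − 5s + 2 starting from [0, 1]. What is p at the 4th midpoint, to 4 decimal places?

m = 0.5, p(m) = -0.125 (−); new bracket [0, 0.5]
m = 0.25, p(m) = 0.890625 (+); new bracket [0.25, 0.5]
m = 0.375, p(m) = 0.388672 (+); new bracket [0.375, 0.5]
m = 0.4375, p(m) = 0.1355 (+); new bracket [0.4375, 0.5]

0.1355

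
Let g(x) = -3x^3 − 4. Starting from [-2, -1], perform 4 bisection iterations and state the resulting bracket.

m = -1.5, g(m) = 6.125 (+); new bracket [-1.5, -1]
m = -1.25, g(m) = 1.859375 (+); new bracket [-1.25, -1]
m = -1.125, g(m) = 0.271484 (+); new bracket [-1.125, -1]
m = -1.0625, g(m) = -0.4016 (−); new bracket [-1.125, -1.0625]

[-1.125, -1.0625]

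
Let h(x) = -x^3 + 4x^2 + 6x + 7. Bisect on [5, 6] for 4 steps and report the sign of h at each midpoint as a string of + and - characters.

-+-+

m = 5.5, h(m) = -5.375 (−); new bracket [5, 5.5]
m = 5.25, h(m) = 4.046875 (+); new bracket [5.25, 5.5]
m = 5.375, h(m) = -0.474609 (−); new bracket [5.25, 5.375]
m = 5.3125, h(m) = 1.8328 (+); new bracket [5.3125, 5.375]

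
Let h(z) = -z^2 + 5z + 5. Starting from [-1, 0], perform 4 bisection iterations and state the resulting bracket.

midpoint -0.5: h = 2.25 > 0 → [-1, -0.5]
midpoint -0.75: h = 0.6875 > 0 → [-1, -0.75]
midpoint -0.875: h = -0.140625 < 0 → [-0.875, -0.75]
midpoint -0.8125: h = 0.2773 > 0 → [-0.875, -0.8125]

[-0.875, -0.8125]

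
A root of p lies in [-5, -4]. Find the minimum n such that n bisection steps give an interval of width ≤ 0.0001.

14

Width after n steps is 1/2^n. Need 2^n ≥ 1/0.0001 = 10000.
2^13 = 8192 < 10000 ≤ 2^14 = 16384, so n = 14.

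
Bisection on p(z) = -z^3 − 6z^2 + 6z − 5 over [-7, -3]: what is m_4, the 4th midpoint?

p(-5) = -60 < 0, so the root lies in [-7, -5]
p(-6) = -41 < 0, so the root lies in [-7, -6]
p(-6.5) = -22.875 < 0, so the root lies in [-7, -6.5]
p(-6.75) = -11.3281 < 0, so the root lies in [-7, -6.75]

-6.75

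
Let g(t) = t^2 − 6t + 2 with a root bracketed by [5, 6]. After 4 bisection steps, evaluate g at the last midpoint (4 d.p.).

m = 5.5, g(m) = -0.75 (−); new bracket [5.5, 6]
m = 5.75, g(m) = 0.5625 (+); new bracket [5.5, 5.75]
m = 5.625, g(m) = -0.109375 (−); new bracket [5.625, 5.75]
m = 5.6875, g(m) = 0.2227 (+); new bracket [5.625, 5.6875]

0.2227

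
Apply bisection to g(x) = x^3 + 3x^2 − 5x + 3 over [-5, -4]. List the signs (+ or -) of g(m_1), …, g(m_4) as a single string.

-+-+

m = -4.5, g(m) = -4.875 (−); new bracket [-4.5, -4]
m = -4.25, g(m) = 1.671875 (+); new bracket [-4.5, -4.25]
m = -4.375, g(m) = -1.443359 (−); new bracket [-4.375, -4.25]
m = -4.3125, g(m) = 0.1531 (+); new bracket [-4.375, -4.3125]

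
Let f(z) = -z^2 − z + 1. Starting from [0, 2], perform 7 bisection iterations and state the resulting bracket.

z = 1 gives f = -1, negative; keep [0, 1]
z = 0.5 gives f = 0.25, positive; keep [0.5, 1]
z = 0.75 gives f = -0.3125, negative; keep [0.5, 0.75]
z = 0.625 gives f = -0.0156, negative; keep [0.5, 0.625]
z = 0.5625 gives f = 0.1211, positive; keep [0.5625, 0.625]
z = 0.59375 gives f = 0.0537, positive; keep [0.59375, 0.625]
z = 0.609375 gives f = 0.0193, positive; keep [0.609375, 0.625]

[0.609375, 0.625]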